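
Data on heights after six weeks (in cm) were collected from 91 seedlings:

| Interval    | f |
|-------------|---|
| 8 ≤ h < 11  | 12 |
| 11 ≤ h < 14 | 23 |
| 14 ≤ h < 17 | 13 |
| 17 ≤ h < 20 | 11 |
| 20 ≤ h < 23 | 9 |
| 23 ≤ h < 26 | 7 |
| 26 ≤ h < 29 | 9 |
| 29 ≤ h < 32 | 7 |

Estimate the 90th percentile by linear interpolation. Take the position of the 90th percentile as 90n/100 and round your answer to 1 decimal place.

Cumulative frequencies: 12, 35, 48, 59, 68, 75, 84, 91
n = 91; position = 90n/100 = 81.9.
This falls in the class 26 ≤ h < 29: L = 26, F = 75, f = 9, h = 3.
90th percentile ≈ 26 + ((81.9 − 75) / 9) × 3 = 28.3000

28.3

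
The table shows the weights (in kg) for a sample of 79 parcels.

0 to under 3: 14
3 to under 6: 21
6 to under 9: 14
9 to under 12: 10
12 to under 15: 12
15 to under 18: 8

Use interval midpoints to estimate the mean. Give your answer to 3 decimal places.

7.842

Midpoints: 1.5, 4.5, 7.5, 10.5, 13.5, 16.5
Σfm = 14×1.5 + 21×4.5 + 14×7.5 + 10×10.5 + 12×13.5 + 8×16.5 = 619.5
n = Σf = 79
Mean = 619.5 / 79 = 7.8418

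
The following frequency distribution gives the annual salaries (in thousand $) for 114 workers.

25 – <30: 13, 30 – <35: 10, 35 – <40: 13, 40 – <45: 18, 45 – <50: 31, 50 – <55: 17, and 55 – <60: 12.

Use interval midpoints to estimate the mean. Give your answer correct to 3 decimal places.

Midpoints: 27.5, 32.5, 37.5, 42.5, 47.5, 52.5, 57.5
Σfm = 13×27.5 + 10×32.5 + 13×37.5 + 18×42.5 + 31×47.5 + 17×52.5 + 12×57.5 = 4990
n = Σf = 114
Mean = 4990 / 114 = 43.7719

43.772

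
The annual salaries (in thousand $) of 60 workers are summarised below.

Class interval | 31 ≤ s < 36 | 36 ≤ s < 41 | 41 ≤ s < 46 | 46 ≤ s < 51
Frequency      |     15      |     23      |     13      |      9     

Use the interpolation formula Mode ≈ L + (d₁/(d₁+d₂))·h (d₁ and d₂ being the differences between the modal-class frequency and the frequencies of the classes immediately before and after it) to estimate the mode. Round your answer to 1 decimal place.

38.2

Modal class: 36 ≤ s < 41 (highest frequency 23).
d₁ = 23 − 15 = 8, d₂ = 23 − 13 = 10
Mode ≈ 36 + (8/(8+10)) × 5 = 36 + 2.2222 = 38.2222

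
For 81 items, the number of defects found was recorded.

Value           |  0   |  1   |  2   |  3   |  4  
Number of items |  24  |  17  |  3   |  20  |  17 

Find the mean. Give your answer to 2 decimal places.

1.86

Values: 0, 1, 2, 3, 4
Σfx = 24×0 + 17×1 + 3×2 + 20×3 + 17×4 = 151
n = Σf = 81
Mean = 151 / 81 = 1.8642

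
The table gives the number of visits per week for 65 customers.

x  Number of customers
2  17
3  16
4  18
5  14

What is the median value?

Cumulative frequencies: 17, 33, 51, 65
n = 65, so the median is the value in position (n+1)/2 = 33.
Position 33 falls at value 3.

3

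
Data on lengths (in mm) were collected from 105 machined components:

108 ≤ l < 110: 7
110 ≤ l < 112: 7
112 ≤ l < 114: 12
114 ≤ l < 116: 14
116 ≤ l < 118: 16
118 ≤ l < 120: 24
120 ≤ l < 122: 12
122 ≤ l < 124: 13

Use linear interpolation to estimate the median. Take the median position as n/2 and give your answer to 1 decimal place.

117.6

Cumulative frequencies: 7, 14, 26, 40, 56, 80, 92, 105
n = 105; position = n/2 = 52.5.
This falls in the class 116 ≤ l < 118: L = 116, F = 40, f = 16, h = 2.
Median ≈ 116 + ((52.5 − 40) / 16) × 2 = 117.5625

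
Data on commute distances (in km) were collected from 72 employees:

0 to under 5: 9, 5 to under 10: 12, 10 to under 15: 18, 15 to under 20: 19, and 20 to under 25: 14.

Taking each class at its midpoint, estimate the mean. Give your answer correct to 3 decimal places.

Midpoints: 2.5, 7.5, 12.5, 17.5, 22.5
Σfm = 9×2.5 + 12×7.5 + 18×12.5 + 19×17.5 + 14×22.5 = 985
n = Σf = 72
Mean = 985 / 72 = 13.6806

13.681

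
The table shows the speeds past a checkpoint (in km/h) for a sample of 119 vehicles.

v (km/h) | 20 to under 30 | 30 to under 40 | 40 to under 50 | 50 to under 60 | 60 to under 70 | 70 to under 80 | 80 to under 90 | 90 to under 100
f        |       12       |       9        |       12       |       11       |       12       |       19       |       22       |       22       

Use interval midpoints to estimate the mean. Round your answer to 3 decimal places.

Midpoints: 25, 35, 45, 55, 65, 75, 85, 95
Σfm = 12×25 + 9×35 + 12×45 + 11×55 + 12×65 + 19×75 + 22×85 + 22×95 = 7925
n = Σf = 119
Mean = 7925 / 119 = 66.5966

66.597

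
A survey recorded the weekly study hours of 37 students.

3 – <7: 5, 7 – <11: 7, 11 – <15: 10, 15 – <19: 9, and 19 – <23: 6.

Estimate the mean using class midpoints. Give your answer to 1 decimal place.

Midpoints: 5, 9, 13, 17, 21
Σfm = 5×5 + 7×9 + 10×13 + 9×17 + 6×21 = 497
n = Σf = 37
Mean = 497 / 37 = 13.4324

13.4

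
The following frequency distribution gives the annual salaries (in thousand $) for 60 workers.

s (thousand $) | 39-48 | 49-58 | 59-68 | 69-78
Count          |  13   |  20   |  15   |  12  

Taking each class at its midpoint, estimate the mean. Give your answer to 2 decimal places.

Midpoints: 43.5, 53.5, 63.5, 73.5
Σfm = 13×43.5 + 20×53.5 + 15×63.5 + 12×73.5 = 3470
n = Σf = 60
Mean = 3470 / 60 = 57.8333

57.83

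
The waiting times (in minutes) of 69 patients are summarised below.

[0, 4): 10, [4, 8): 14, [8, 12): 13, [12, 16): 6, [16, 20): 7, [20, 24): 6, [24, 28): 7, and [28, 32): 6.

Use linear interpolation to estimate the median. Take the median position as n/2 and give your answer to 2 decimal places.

Cumulative frequencies: 10, 24, 37, 43, 50, 56, 63, 69
n = 69; position = n/2 = 34.5.
This falls in the class [8, 12): L = 8, F = 24, f = 13, h = 4.
Median ≈ 8 + ((34.5 − 24) / 13) × 4 = 11.2308

11.23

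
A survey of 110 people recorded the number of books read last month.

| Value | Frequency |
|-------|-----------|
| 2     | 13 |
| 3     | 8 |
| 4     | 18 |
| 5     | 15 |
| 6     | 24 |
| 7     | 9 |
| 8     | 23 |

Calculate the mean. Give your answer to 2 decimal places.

5.35

Values: 2, 3, 4, 5, 6, 7, 8
Σfx = 13×2 + 8×3 + 18×4 + 15×5 + 24×6 + 9×7 + 23×8 = 588
n = Σf = 110
Mean = 588 / 110 = 5.3455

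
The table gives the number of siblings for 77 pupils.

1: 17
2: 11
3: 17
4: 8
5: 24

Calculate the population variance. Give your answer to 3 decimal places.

Values: 1, 2, 3, 4, 5
n = 77, Σfx = 242, mean = 3.1429
Σfx² = 942
Σf(x − x̄)² = Σfx² − (Σfx)²/n = 942 − 242²/77 = 181.4286
Population variance = 181.4286 / 77 = 2.3562

2.356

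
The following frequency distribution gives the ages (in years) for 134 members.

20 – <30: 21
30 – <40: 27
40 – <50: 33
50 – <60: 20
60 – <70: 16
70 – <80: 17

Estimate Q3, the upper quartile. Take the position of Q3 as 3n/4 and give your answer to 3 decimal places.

59.750

Cumulative frequencies: 21, 48, 81, 101, 117, 134
n = 134; position = 3n/4 = 100.5.
This falls in the class 50 – <60: L = 50, F = 81, f = 20, h = 10.
Upper quartile ≈ 50 + ((100.5 − 81) / 20) × 10 = 59.7500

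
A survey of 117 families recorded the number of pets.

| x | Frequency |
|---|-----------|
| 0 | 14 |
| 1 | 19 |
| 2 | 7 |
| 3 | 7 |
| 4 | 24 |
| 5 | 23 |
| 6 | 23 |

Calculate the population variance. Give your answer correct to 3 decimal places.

4.349

Values: 0, 1, 2, 3, 4, 5, 6
n = 117, Σfx = 403, mean = 3.4444
Σfx² = 1897
Σf(x − x̄)² = Σfx² − (Σfx)²/n = 1897 − 403²/117 = 508.8889
Population variance = 508.8889 / 117 = 4.3495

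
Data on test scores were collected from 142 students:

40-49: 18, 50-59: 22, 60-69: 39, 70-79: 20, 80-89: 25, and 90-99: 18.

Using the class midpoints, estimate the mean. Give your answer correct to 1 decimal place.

Midpoints: 44.5, 54.5, 64.5, 74.5, 84.5, 94.5
Σfm = 18×44.5 + 22×54.5 + 39×64.5 + 20×74.5 + 25×84.5 + 18×94.5 = 9819
n = Σf = 142
Mean = 9819 / 142 = 69.1479

69.1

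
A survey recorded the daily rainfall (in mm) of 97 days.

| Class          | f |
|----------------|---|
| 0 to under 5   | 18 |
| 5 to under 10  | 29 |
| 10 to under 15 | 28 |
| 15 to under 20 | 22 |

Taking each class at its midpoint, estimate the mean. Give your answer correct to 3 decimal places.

10.284

Midpoints: 2.5, 7.5, 12.5, 17.5
Σfm = 18×2.5 + 29×7.5 + 28×12.5 + 22×17.5 = 997.5
n = Σf = 97
Mean = 997.5 / 97 = 10.2835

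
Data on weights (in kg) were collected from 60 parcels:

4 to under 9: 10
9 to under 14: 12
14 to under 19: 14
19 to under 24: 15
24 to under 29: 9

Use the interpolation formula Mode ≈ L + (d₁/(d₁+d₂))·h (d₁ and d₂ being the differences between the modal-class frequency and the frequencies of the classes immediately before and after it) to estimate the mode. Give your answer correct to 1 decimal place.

19.7

Modal class: 19 to under 24 (highest frequency 15).
d₁ = 15 − 14 = 1, d₂ = 15 − 9 = 6
Mode ≈ 19 + (1/(1+6)) × 5 = 19 + 0.7143 = 19.7143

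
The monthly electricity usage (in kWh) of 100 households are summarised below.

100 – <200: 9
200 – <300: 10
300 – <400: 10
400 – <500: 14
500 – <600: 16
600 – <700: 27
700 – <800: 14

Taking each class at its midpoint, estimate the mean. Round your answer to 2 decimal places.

Midpoints: 150, 250, 350, 450, 550, 650, 750
Σfm = 9×150 + 10×250 + 10×350 + 14×450 + 16×550 + 27×650 + 14×750 = 50500
n = Σf = 100
Mean = 50500 / 100 = 505.0000

505.00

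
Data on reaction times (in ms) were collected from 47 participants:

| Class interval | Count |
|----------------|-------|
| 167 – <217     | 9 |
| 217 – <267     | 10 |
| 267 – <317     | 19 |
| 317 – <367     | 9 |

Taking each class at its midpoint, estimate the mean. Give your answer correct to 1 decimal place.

271.8

Midpoints: 192, 242, 292, 342
Σfm = 9×192 + 10×242 + 19×292 + 9×342 = 12774
n = Σf = 47
Mean = 12774 / 47 = 271.7872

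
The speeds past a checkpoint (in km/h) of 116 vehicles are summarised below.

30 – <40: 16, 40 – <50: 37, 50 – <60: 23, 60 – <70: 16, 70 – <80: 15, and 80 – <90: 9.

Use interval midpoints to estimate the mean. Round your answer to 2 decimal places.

55.34

Midpoints: 35, 45, 55, 65, 75, 85
Σfm = 16×35 + 37×45 + 23×55 + 16×65 + 15×75 + 9×85 = 6420
n = Σf = 116
Mean = 6420 / 116 = 55.3448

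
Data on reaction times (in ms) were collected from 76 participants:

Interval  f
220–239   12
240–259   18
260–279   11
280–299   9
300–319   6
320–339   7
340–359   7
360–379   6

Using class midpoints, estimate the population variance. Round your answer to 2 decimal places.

Midpoints: 229.5, 249.5, 269.5, 289.5, 309.5, 329.5, 349.5, 369.5
n = 76, Σfm = 21642, mean = 284.7632
Σfm² = 6314739
Σf(m − x̄)² = Σfm² − (Σfm)²/n = 6314739 − 21642²/76 = 151894.7368
Population variance = 151894.7368 / 76 = 1998.6150

1998.61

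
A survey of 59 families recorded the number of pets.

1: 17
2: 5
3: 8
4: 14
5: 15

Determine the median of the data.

3

Cumulative frequencies: 17, 22, 30, 44, 59
n = 59, so the median is the value in position (n+1)/2 = 30.
Position 30 falls at value 3.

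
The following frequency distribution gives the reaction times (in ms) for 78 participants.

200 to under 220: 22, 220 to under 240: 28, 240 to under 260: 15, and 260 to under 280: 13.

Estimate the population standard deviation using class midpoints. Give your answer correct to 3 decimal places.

Midpoints: 210, 230, 250, 270
n = 78, Σfm = 18320, mean = 234.8718
Σfm² = 4336600
Σf(m − x̄)² = Σfm² − (Σfm)²/n = 4336600 − 18320²/78 = 33748.7179
Population variance = 33748.7179 / 78 = 432.6759
Standard deviation = √432.6759 = 20.8009

20.801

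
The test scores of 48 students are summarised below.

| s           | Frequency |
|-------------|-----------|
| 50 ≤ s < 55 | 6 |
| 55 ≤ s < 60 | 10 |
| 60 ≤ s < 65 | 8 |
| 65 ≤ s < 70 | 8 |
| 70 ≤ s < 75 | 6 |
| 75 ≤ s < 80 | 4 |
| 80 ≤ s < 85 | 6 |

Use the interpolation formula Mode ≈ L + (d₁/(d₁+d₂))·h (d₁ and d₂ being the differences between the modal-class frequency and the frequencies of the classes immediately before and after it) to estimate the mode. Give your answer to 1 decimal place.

Modal class: 55 ≤ s < 60 (highest frequency 10).
d₁ = 10 − 6 = 4, d₂ = 10 − 8 = 2
Mode ≈ 55 + (4/(4+2)) × 5 = 55 + 3.3333 = 58.3333

58.3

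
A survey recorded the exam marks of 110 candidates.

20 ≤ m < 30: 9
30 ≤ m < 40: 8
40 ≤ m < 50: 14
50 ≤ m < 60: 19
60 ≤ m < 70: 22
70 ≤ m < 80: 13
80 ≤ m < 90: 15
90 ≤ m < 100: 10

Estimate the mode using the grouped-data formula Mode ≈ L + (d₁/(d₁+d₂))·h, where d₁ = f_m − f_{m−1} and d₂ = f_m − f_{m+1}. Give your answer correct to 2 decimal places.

62.50

Modal class: 60 ≤ m < 70 (highest frequency 22).
d₁ = 22 − 19 = 3, d₂ = 22 − 13 = 9
Mode ≈ 60 + (3/(3+9)) × 10 = 60 + 2.5000 = 62.5000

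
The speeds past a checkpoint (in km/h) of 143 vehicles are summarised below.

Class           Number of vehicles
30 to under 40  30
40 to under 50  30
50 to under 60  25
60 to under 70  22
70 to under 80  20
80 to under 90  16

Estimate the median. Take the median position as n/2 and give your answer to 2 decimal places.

Cumulative frequencies: 30, 60, 85, 107, 127, 143
n = 143; position = n/2 = 71.5.
This falls in the class 50 to under 60: L = 50, F = 60, f = 25, h = 10.
Median ≈ 50 + ((71.5 − 60) / 25) × 10 = 54.6000

54.60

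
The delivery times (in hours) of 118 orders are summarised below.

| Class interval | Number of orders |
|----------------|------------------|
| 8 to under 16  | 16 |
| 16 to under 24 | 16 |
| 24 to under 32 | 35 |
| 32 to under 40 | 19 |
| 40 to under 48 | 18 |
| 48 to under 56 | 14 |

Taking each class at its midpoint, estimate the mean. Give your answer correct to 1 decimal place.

Midpoints: 12, 20, 28, 36, 44, 52
Σfm = 16×12 + 16×20 + 35×28 + 19×36 + 18×44 + 14×52 = 3696
n = Σf = 118
Mean = 3696 / 118 = 31.3220

31.3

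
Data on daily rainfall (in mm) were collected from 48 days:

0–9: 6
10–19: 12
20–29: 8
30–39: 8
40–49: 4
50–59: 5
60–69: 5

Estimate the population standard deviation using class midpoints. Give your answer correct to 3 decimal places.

18.809

Midpoints: 4.5, 14.5, 24.5, 34.5, 44.5, 54.5, 64.5
n = 48, Σfm = 1446, mean = 30.1250
Σfm² = 60542
Σf(m − x̄)² = Σfm² − (Σfm)²/n = 60542 − 1446²/48 = 16981.2500
Population variance = 16981.2500 / 48 = 353.7760
Standard deviation = √353.7760 = 18.8089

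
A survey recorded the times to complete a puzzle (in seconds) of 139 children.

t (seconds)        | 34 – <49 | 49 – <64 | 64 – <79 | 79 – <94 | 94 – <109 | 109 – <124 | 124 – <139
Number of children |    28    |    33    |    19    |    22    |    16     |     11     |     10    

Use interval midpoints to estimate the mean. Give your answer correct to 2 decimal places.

75.60

Midpoints: 41.5, 56.5, 71.5, 86.5, 101.5, 116.5, 131.5
Σfm = 28×41.5 + 33×56.5 + 19×71.5 + 22×86.5 + 16×101.5 + 11×116.5 + 10×131.5 = 10508.5
n = Σf = 139
Mean = 10508.5 / 139 = 75.6007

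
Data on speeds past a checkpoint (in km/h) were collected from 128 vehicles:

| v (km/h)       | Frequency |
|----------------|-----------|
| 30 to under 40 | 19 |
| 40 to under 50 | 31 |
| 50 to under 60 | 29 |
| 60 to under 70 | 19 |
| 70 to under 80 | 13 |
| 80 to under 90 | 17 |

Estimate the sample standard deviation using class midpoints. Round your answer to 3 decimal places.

Midpoints: 35, 45, 55, 65, 75, 85
n = 128, Σfm = 7310, mean = 57.1094
Σfm² = 450000
Σf(m − x̄)² = Σfm² − (Σfm)²/n = 450000 − 7310²/128 = 32530.4688
Sample variance = 32530.4688 / 127 = 256.1454
Standard deviation = √256.1454 = 16.0045

16.005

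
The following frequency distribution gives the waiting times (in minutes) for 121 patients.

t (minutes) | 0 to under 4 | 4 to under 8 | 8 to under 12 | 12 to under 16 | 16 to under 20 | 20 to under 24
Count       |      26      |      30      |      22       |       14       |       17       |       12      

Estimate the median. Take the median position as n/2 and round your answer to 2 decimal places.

Cumulative frequencies: 26, 56, 78, 92, 109, 121
n = 121; position = n/2 = 60.5.
This falls in the class 8 to under 12: L = 8, F = 56, f = 22, h = 4.
Median ≈ 8 + ((60.5 − 56) / 22) × 4 = 8.8182

8.82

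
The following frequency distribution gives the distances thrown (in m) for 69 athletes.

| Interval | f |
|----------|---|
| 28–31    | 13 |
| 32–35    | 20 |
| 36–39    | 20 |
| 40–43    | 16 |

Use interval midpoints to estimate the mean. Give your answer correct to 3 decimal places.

Midpoints: 29.5, 33.5, 37.5, 41.5
Σfm = 13×29.5 + 20×33.5 + 20×37.5 + 16×41.5 = 2467.5
n = Σf = 69
Mean = 2467.5 / 69 = 35.7609

35.761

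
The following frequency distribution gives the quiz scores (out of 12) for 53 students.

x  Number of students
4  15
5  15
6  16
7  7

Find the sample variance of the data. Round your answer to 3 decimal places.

Values: 4, 5, 6, 7
n = 53, Σfx = 280, mean = 5.2830
Σfx² = 1534
Σf(x − x̄)² = Σfx² − (Σfx)²/n = 1534 − 280²/53 = 54.7547
Sample variance = 54.7547 / 52 = 1.0530

1.053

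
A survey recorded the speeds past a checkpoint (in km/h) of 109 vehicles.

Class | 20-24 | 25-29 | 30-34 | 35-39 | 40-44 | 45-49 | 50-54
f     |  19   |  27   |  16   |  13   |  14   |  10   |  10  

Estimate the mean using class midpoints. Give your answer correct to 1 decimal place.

34.1

Midpoints: 22, 27, 32, 37, 42, 47, 52
Σfm = 19×22 + 27×27 + 16×32 + 13×37 + 14×42 + 10×47 + 10×52 = 3718
n = Σf = 109
Mean = 3718 / 109 = 34.1101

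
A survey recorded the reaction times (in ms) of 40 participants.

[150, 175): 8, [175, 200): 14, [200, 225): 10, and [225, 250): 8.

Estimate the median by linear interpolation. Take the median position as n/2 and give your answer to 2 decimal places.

Cumulative frequencies: 8, 22, 32, 40
n = 40; position = n/2 = 20.
This falls in the class [175, 200): L = 175, F = 8, f = 14, h = 25.
Median ≈ 175 + ((20 − 8) / 14) × 25 = 196.4286

196.43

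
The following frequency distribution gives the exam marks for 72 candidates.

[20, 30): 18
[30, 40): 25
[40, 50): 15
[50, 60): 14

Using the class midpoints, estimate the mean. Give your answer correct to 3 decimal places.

Midpoints: 25, 35, 45, 55
Σfm = 18×25 + 25×35 + 15×45 + 14×55 = 2770
n = Σf = 72
Mean = 2770 / 72 = 38.4722

38.472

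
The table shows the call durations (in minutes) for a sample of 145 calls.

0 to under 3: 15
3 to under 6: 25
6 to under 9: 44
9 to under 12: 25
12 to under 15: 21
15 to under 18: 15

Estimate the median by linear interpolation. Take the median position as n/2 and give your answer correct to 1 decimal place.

8.2

Cumulative frequencies: 15, 40, 84, 109, 130, 145
n = 145; position = n/2 = 72.5.
This falls in the class 6 to under 9: L = 6, F = 40, f = 44, h = 3.
Median ≈ 6 + ((72.5 − 40) / 44) × 3 = 8.2159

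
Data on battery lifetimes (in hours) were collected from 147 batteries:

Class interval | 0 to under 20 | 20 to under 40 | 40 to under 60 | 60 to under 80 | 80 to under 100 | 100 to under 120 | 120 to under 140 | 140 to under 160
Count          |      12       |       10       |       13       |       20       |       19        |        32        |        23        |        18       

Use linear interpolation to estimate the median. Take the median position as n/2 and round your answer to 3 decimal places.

99.474

Cumulative frequencies: 12, 22, 35, 55, 74, 106, 129, 147
n = 147; position = n/2 = 73.5.
This falls in the class 80 to under 100: L = 80, F = 55, f = 19, h = 20.
Median ≈ 80 + ((73.5 − 55) / 19) × 20 = 99.4737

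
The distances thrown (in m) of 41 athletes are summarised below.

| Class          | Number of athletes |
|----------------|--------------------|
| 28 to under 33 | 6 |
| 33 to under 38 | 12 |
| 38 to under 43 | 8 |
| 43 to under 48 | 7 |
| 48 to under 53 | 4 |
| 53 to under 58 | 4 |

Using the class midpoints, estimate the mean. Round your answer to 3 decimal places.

40.866

Midpoints: 30.5, 35.5, 40.5, 45.5, 50.5, 55.5
Σfm = 6×30.5 + 12×35.5 + 8×40.5 + 7×45.5 + 4×50.5 + 4×55.5 = 1675.5
n = Σf = 41
Mean = 1675.5 / 41 = 40.8659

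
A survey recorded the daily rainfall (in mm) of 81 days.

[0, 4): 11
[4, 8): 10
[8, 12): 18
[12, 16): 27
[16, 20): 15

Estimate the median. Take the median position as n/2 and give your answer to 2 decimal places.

Cumulative frequencies: 11, 21, 39, 66, 81
n = 81; position = n/2 = 40.5.
This falls in the class [12, 16): L = 12, F = 39, f = 27, h = 4.
Median ≈ 12 + ((40.5 − 39) / 27) × 4 = 12.2222

12.22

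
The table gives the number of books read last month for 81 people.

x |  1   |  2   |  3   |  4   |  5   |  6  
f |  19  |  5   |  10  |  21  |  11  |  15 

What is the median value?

4

Cumulative frequencies: 19, 24, 34, 55, 66, 81
n = 81, so the median is the value in position (n+1)/2 = 41.
Position 41 falls at value 4.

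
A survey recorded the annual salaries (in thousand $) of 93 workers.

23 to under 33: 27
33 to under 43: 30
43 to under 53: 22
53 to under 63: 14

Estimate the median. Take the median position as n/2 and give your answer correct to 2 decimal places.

39.50

Cumulative frequencies: 27, 57, 79, 93
n = 93; position = n/2 = 46.5.
This falls in the class 33 to under 43: L = 33, F = 27, f = 30, h = 10.
Median ≈ 33 + ((46.5 − 27) / 30) × 10 = 39.5000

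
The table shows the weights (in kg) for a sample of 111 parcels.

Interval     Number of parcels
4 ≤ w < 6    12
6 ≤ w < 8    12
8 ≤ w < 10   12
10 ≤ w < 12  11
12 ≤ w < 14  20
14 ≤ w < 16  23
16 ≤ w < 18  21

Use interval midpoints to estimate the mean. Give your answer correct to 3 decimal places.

12.027

Midpoints: 5, 7, 9, 11, 13, 15, 17
Σfm = 12×5 + 12×7 + 12×9 + 11×11 + 20×13 + 23×15 + 21×17 = 1335
n = Σf = 111
Mean = 1335 / 111 = 12.0270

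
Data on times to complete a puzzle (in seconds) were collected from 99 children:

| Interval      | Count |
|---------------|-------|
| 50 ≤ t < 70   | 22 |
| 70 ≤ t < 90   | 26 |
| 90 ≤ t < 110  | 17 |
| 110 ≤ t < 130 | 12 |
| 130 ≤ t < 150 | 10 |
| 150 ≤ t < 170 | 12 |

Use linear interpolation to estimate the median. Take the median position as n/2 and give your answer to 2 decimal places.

Cumulative frequencies: 22, 48, 65, 77, 87, 99
n = 99; position = n/2 = 49.5.
This falls in the class 90 ≤ t < 110: L = 90, F = 48, f = 17, h = 20.
Median ≈ 90 + ((49.5 − 48) / 17) × 20 = 91.7647

91.76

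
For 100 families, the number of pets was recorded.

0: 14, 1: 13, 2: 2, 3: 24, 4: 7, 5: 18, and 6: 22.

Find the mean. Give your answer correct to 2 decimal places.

3.39

Values: 0, 1, 2, 3, 4, 5, 6
Σfx = 14×0 + 13×1 + 2×2 + 24×3 + 7×4 + 18×5 + 22×6 = 339
n = Σf = 100
Mean = 339 / 100 = 3.3900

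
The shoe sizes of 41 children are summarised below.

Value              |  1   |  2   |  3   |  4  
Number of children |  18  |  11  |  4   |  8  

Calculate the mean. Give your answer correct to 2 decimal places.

Values: 1, 2, 3, 4
Σfx = 18×1 + 11×2 + 4×3 + 8×4 = 84
n = Σf = 41
Mean = 84 / 41 = 2.0488

2.05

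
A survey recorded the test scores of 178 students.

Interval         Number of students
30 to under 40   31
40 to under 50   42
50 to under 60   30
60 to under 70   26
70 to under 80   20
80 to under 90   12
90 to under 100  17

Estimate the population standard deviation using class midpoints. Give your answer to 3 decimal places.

18.776

Midpoints: 35, 45, 55, 65, 75, 85, 95
n = 178, Σfm = 10450, mean = 58.7079
Σfm² = 676250
Σf(m − x̄)² = Σfm² − (Σfm)²/n = 676250 − 10450²/178 = 62752.8090
Population variance = 62752.8090 / 178 = 352.5439
Standard deviation = √352.5439 = 18.7762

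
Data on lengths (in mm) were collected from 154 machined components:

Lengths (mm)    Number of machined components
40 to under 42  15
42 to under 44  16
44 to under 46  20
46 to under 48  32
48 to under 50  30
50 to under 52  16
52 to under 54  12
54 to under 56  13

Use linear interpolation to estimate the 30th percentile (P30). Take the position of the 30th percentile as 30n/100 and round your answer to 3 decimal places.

45.520

Cumulative frequencies: 15, 31, 51, 83, 113, 129, 141, 154
n = 154; position = 30n/100 = 46.2.
This falls in the class 44 to under 46: L = 44, F = 31, f = 20, h = 2.
30th percentile ≈ 44 + ((46.2 − 31) / 20) × 2 = 45.5200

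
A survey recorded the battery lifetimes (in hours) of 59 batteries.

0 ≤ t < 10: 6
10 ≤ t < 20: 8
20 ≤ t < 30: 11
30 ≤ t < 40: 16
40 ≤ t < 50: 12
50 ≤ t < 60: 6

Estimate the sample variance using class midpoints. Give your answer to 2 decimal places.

216.42

Midpoints: 5, 15, 25, 35, 45, 55
n = 59, Σfm = 1855, mean = 31.4407
Σfm² = 70875
Σf(m − x̄)² = Σfm² − (Σfm)²/n = 70875 − 1855²/59 = 12552.5424
Sample variance = 12552.5424 / 58 = 216.4231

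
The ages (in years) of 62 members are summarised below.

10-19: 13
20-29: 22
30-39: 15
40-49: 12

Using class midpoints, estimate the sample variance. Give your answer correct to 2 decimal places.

Midpoints: 14.5, 24.5, 34.5, 44.5
n = 62, Σfm = 1779, mean = 28.6935
Σfm² = 57555.5
Σf(m − x̄)² = Σfm² − (Σfm)²/n = 57555.5 − 1779²/62 = 6509.6774
Sample variance = 6509.6774 / 61 = 106.7160

106.72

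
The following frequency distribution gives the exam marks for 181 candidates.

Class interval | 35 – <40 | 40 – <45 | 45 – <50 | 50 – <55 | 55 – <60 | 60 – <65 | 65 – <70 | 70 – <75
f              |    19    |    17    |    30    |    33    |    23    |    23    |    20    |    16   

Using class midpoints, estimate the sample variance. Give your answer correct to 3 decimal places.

109.911

Midpoints: 37.5, 42.5, 47.5, 52.5, 57.5, 62.5, 67.5, 72.5
n = 181, Σfm = 9862.5, mean = 54.4890
Σfm² = 557181.25
Σf(m − x̄)² = Σfm² − (Σfm)²/n = 557181.25 − 9862.5²/181 = 19783.9779
Sample variance = 19783.9779 / 180 = 109.9110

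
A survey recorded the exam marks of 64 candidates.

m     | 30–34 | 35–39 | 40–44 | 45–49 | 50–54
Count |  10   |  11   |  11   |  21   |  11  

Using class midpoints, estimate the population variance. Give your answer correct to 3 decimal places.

Midpoints: 32, 37, 42, 47, 52
n = 64, Σfm = 2748, mean = 42.9375
Σfm² = 120836
Σf(m − x̄)² = Σfm² − (Σfm)²/n = 120836 − 2748²/64 = 2843.7500
Population variance = 2843.7500 / 64 = 44.4336

44.434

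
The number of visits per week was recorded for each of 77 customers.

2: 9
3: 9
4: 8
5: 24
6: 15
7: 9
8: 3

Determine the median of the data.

5

Cumulative frequencies: 9, 18, 26, 50, 65, 74, 77
n = 77, so the median is the value in position (n+1)/2 = 39.
Position 39 falls at value 5.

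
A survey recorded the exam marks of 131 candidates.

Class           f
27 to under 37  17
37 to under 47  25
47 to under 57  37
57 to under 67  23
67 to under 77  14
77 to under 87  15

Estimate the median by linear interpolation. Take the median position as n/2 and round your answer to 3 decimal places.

Cumulative frequencies: 17, 42, 79, 102, 116, 131
n = 131; position = n/2 = 65.5.
This falls in the class 47 to under 57: L = 47, F = 42, f = 37, h = 10.
Median ≈ 47 + ((65.5 − 42) / 37) × 10 = 53.3514

53.351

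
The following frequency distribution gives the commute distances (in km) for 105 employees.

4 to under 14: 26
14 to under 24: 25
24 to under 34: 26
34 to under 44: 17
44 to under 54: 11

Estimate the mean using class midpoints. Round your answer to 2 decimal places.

Midpoints: 9, 19, 29, 39, 49
Σfm = 26×9 + 25×19 + 26×29 + 17×39 + 11×49 = 2665
n = Σf = 105
Mean = 2665 / 105 = 25.3810

25.38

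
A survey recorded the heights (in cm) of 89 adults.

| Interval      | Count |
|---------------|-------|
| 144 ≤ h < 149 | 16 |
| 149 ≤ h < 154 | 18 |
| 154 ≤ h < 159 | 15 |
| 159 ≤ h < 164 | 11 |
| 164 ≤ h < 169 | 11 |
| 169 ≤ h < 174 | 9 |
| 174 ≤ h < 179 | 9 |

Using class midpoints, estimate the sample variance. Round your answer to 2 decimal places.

Midpoints: 146.5, 151.5, 156.5, 161.5, 166.5, 171.5, 176.5
n = 89, Σfm = 14158.5, mean = 159.0843
Σfm² = 2260850.25
Σf(m − x̄)² = Σfm² − (Σfm)²/n = 2260850.25 − 14158.5²/89 = 8455.6180
Sample variance = 8455.6180 / 88 = 96.0866

96.09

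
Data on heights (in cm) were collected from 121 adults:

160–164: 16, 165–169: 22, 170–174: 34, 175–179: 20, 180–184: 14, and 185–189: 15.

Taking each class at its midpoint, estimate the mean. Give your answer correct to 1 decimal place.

Midpoints: 162, 167, 172, 177, 182, 187
Σfm = 16×162 + 22×167 + 34×172 + 20×177 + 14×182 + 15×187 = 21007
n = Σf = 121
Mean = 21007 / 121 = 173.6116

173.6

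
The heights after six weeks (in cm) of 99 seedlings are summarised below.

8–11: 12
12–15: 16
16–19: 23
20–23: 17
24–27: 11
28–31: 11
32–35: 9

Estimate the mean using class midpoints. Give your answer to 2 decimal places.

Midpoints: 9.5, 13.5, 17.5, 21.5, 25.5, 29.5, 33.5
Σfm = 12×9.5 + 16×13.5 + 23×17.5 + 17×21.5 + 11×25.5 + 11×29.5 + 9×33.5 = 2004.5
n = Σf = 99
Mean = 2004.5 / 99 = 20.2475

20.25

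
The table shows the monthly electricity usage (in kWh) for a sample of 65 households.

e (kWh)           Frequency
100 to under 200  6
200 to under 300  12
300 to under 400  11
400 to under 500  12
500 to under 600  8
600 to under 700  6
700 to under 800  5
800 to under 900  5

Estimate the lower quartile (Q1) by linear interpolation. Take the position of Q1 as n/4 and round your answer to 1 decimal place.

285.4

Cumulative frequencies: 6, 18, 29, 41, 49, 55, 60, 65
n = 65; position = n/4 = 16.25.
This falls in the class 200 to under 300: L = 200, F = 6, f = 12, h = 100.
Lower quartile ≈ 200 + ((16.25 − 6) / 12) × 100 = 285.4167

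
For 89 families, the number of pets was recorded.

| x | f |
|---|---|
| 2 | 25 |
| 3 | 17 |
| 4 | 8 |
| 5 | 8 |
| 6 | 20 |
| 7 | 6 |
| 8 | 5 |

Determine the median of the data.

Cumulative frequencies: 25, 42, 50, 58, 78, 84, 89
n = 89, so the median is the value in position (n+1)/2 = 45.
Position 45 falls at value 4.

4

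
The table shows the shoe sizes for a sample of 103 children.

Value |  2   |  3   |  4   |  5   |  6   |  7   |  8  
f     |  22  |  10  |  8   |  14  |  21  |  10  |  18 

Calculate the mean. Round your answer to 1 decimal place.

5.0

Values: 2, 3, 4, 5, 6, 7, 8
Σfx = 22×2 + 10×3 + 8×4 + 14×5 + 21×6 + 10×7 + 18×8 = 516
n = Σf = 103
Mean = 516 / 103 = 5.0097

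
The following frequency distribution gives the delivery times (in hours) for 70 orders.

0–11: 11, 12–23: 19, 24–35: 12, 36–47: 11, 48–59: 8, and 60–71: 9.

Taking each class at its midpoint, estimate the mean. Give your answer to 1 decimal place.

31.7

Midpoints: 5.5, 17.5, 29.5, 41.5, 53.5, 65.5
Σfm = 11×5.5 + 19×17.5 + 12×29.5 + 11×41.5 + 8×53.5 + 9×65.5 = 2221
n = Σf = 70
Mean = 2221 / 70 = 31.7286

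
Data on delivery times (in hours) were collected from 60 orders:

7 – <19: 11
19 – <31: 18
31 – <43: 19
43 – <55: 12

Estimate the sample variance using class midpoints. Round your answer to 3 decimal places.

Midpoints: 13, 25, 37, 49
n = 60, Σfm = 1884, mean = 31.4000
Σfm² = 67932
Σf(m − x̄)² = Σfm² − (Σfm)²/n = 67932 − 1884²/60 = 8774.4000
Sample variance = 8774.4000 / 59 = 148.7186

148.719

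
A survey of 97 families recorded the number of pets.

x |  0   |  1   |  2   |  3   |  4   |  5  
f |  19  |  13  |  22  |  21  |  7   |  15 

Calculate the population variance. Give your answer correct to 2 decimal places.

Values: 0, 1, 2, 3, 4, 5
n = 97, Σfx = 223, mean = 2.2990
Σfx² = 777
Σf(x − x̄)² = Σfx² − (Σfx)²/n = 777 − 223²/97 = 264.3299
Population variance = 264.3299 / 97 = 2.7251

2.73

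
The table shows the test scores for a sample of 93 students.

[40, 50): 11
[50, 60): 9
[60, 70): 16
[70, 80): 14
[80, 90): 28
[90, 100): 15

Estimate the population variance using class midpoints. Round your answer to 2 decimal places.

Midpoints: 45, 55, 65, 75, 85, 95
n = 93, Σfm = 6885, mean = 74.0323
Σfm² = 533525
Σf(m − x̄)² = Σfm² − (Σfm)²/n = 533525 − 6885²/93 = 23812.9032
Population variance = 23812.9032 / 93 = 256.0527

256.05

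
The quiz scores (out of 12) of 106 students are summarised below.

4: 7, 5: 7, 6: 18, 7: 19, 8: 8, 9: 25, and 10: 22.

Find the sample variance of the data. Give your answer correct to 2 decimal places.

3.50

Values: 4, 5, 6, 7, 8, 9, 10
n = 106, Σfx = 813, mean = 7.6698
Σfx² = 6603
Σf(x − x̄)² = Σfx² − (Σfx)²/n = 6603 − 813²/106 = 367.4434
Sample variance = 367.4434 / 105 = 3.4995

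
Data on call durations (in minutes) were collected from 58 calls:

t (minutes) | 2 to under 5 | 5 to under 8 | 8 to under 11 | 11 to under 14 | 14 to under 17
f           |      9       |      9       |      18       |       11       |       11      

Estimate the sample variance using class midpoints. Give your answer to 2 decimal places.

15.69

Midpoints: 3.5, 6.5, 9.5, 12.5, 15.5
n = 58, Σfm = 569, mean = 9.8103
Σfm² = 6476.5
Σf(m − x̄)² = Σfm² − (Σfm)²/n = 6476.5 − 569²/58 = 894.4138
Sample variance = 894.4138 / 57 = 15.6915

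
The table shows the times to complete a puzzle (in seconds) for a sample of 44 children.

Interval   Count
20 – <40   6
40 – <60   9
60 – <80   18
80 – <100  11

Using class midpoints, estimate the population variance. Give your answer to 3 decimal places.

379.339

Midpoints: 30, 50, 70, 90
n = 44, Σfm = 2880, mean = 65.4545
Σfm² = 205200
Σf(m − x̄)² = Σfm² − (Σfm)²/n = 205200 − 2880²/44 = 16690.9091
Population variance = 16690.9091 / 44 = 379.3388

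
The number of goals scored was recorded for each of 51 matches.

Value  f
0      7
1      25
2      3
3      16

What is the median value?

Cumulative frequencies: 7, 32, 35, 51
n = 51, so the median is the value in position (n+1)/2 = 26.
Position 26 falls at value 1.

1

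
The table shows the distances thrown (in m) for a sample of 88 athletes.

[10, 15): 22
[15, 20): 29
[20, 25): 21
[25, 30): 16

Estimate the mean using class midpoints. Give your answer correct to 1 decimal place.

Midpoints: 12.5, 17.5, 22.5, 27.5
Σfm = 22×12.5 + 29×17.5 + 21×22.5 + 16×27.5 = 1695
n = Σf = 88
Mean = 1695 / 88 = 19.2614

19.3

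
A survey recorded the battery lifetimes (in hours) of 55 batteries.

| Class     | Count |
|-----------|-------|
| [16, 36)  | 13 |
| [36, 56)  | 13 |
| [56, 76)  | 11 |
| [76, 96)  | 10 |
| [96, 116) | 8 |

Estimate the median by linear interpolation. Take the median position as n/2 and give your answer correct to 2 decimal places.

Cumulative frequencies: 13, 26, 37, 47, 55
n = 55; position = n/2 = 27.5.
This falls in the class [56, 76): L = 56, F = 26, f = 11, h = 20.
Median ≈ 56 + ((27.5 − 26) / 11) × 20 = 58.7273

58.73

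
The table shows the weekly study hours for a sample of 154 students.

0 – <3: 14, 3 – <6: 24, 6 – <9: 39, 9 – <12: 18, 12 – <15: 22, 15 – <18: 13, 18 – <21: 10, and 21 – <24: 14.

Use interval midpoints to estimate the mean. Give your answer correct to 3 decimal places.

10.597

Midpoints: 1.5, 4.5, 7.5, 10.5, 13.5, 16.5, 19.5, 22.5
Σfm = 14×1.5 + 24×4.5 + 39×7.5 + 18×10.5 + 22×13.5 + 13×16.5 + 10×19.5 + 14×22.5 = 1632
n = Σf = 154
Mean = 1632 / 154 = 10.5974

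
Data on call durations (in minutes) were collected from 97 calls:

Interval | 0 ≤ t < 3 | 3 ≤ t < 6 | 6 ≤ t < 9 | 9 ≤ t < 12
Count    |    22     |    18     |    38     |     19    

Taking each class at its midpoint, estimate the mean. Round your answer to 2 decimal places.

Midpoints: 1.5, 4.5, 7.5, 10.5
Σfm = 22×1.5 + 18×4.5 + 38×7.5 + 19×10.5 = 598.5
n = Σf = 97
Mean = 598.5 / 97 = 6.1701

6.17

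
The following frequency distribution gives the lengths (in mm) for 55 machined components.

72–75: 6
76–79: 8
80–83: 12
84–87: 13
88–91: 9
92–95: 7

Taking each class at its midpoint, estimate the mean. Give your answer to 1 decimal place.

Midpoints: 73.5, 77.5, 81.5, 85.5, 89.5, 93.5
Σfm = 6×73.5 + 8×77.5 + 12×81.5 + 13×85.5 + 9×89.5 + 7×93.5 = 4610.5
n = Σf = 55
Mean = 4610.5 / 55 = 83.8273

83.8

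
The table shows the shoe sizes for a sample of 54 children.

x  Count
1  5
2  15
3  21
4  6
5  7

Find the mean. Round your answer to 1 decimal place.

2.9

Values: 1, 2, 3, 4, 5
Σfx = 5×1 + 15×2 + 21×3 + 6×4 + 7×5 = 157
n = Σf = 54
Mean = 157 / 54 = 2.9074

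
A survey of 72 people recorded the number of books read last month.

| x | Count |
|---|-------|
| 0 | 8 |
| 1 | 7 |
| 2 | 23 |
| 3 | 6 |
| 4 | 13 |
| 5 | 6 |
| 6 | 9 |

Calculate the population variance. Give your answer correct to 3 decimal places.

3.332

Values: 0, 1, 2, 3, 4, 5, 6
n = 72, Σfx = 207, mean = 2.8750
Σfx² = 835
Σf(x − x̄)² = Σfx² − (Σfx)²/n = 835 − 207²/72 = 239.8750
Population variance = 239.8750 / 72 = 3.3316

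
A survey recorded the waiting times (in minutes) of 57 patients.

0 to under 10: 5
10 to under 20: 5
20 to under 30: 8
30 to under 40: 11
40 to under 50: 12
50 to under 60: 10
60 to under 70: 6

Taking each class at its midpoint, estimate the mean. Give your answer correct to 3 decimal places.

Midpoints: 5, 15, 25, 35, 45, 55, 65
Σfm = 5×5 + 5×15 + 8×25 + 11×35 + 12×45 + 10×55 + 6×65 = 2165
n = Σf = 57
Mean = 2165 / 57 = 37.9825

37.982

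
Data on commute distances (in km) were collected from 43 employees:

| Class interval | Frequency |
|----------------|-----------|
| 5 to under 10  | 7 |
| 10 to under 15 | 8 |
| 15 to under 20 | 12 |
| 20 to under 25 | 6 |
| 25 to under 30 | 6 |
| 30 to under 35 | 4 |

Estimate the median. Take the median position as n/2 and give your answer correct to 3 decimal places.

17.708

Cumulative frequencies: 7, 15, 27, 33, 39, 43
n = 43; position = n/2 = 21.5.
This falls in the class 15 to under 20: L = 15, F = 15, f = 12, h = 5.
Median ≈ 15 + ((21.5 − 15) / 12) × 5 = 17.7083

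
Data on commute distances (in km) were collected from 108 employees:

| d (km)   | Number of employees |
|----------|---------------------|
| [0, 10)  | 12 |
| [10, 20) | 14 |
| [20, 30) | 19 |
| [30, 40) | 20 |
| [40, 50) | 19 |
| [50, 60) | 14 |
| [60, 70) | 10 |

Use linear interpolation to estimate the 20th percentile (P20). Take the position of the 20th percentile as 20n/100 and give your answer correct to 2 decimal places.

16.86

Cumulative frequencies: 12, 26, 45, 65, 84, 98, 108
n = 108; position = 20n/100 = 21.6.
This falls in the class [10, 20): L = 10, F = 12, f = 14, h = 10.
20th percentile ≈ 10 + ((21.6 − 12) / 14) × 10 = 16.8571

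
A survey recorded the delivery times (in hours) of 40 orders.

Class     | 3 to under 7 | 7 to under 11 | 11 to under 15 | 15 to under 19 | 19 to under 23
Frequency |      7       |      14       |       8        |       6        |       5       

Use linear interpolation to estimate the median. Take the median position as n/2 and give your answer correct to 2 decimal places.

10.71

Cumulative frequencies: 7, 21, 29, 35, 40
n = 40; position = n/2 = 20.
This falls in the class 7 to under 11: L = 7, F = 7, f = 14, h = 4.
Median ≈ 7 + ((20 − 7) / 14) × 4 = 10.7143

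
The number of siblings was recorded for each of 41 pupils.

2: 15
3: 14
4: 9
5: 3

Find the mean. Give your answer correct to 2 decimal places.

3.00

Values: 2, 3, 4, 5
Σfx = 15×2 + 14×3 + 9×4 + 3×5 = 123
n = Σf = 41
Mean = 123 / 41 = 3.0000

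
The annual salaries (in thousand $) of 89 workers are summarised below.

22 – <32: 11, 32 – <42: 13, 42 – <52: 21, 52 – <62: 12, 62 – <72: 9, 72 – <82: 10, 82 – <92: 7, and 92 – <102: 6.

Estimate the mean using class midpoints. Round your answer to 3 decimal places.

56.326

Midpoints: 27, 37, 47, 57, 67, 77, 87, 97
Σfm = 11×27 + 13×37 + 21×47 + 12×57 + 9×67 + 10×77 + 7×87 + 6×97 = 5013
n = Σf = 89
Mean = 5013 / 89 = 56.3258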